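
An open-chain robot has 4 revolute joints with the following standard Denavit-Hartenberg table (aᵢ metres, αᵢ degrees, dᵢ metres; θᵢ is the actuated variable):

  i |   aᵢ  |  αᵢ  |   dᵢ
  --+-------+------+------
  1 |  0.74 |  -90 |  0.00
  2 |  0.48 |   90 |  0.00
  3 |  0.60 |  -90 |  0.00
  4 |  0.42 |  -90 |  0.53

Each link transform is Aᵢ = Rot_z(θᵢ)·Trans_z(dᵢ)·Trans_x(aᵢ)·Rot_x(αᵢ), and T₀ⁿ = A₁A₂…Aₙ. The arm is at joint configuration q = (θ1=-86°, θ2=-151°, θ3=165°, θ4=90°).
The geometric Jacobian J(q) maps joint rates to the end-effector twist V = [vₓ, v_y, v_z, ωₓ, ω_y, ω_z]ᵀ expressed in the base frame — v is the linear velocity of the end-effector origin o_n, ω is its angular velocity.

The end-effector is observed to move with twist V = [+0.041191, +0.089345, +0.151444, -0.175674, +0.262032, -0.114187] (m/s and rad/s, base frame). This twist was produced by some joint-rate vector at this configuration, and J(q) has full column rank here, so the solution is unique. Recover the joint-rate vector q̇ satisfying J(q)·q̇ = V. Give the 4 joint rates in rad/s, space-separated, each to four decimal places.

o_n = [-0.2755, -1.1727, 0.2526]
J₁: ẑ×o_n = [1.1727, -0.2755, 0.0000], ω = ẑ
J2: z=[0.9976, 0.0698, 0.0000] o=[0.0516, -0.7382, 0.0000] → [0.0176, -0.2520, -0.4107, 0.9976, 0.0698, 0.0000]
J3: z=[-0.0338, 0.4836, -0.8746] o=[0.0223, -0.3194, 0.2327] → [-0.7367, 0.2612, 0.1729, -0.0338, 0.4836, -0.8746]
J4: z=[-0.9478, -0.2932, -0.1255] o=[0.2126, -0.8142, -0.0483] → [-0.1332, 0.3464, 0.1967, -0.9478, -0.2932, -0.1255]
q̇ = J⁺·V = [0.4270, -0.0710, 0.6060, 0.0890]

0.4270 -0.0710 0.6060 0.0890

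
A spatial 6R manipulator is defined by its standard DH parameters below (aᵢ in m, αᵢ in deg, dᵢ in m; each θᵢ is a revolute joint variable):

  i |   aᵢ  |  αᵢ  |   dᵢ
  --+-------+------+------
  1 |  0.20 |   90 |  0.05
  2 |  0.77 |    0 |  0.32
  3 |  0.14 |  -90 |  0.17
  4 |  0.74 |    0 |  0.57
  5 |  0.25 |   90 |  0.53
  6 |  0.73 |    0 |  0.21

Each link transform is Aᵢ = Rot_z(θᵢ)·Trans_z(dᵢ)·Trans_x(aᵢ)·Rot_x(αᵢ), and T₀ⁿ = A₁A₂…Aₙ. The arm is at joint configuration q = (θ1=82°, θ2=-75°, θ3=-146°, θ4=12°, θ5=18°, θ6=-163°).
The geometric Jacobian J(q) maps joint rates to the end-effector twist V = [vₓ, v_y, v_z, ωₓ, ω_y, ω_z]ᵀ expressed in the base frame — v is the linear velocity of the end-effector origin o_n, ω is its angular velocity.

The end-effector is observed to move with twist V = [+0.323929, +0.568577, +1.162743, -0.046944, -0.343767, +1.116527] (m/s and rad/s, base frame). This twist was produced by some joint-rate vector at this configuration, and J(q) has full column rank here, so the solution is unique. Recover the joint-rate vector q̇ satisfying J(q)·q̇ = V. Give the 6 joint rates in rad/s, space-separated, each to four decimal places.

0.9090 -0.1900 -0.4980 0.3560 -0.2850 0.7960

o_n = [0.6485, -0.7179, -0.9819]
J₁: ẑ×o_n = [0.7179, 0.6485, -0.0000], ω = ẑ
J2: z=[0.9903, -0.1392, 0.0000] o=[0.0278, 0.1981, 0.0500] → [0.1436, 1.0218, -0.8207, 0.9903, -0.1392, 0.0000]
J3: z=[0.9903, -0.1392, 0.0000] o=[0.3725, 0.3509, -0.6938] → [0.0401, 0.2853, -1.0199, 0.9903, -0.1392, 0.0000]
J4: z=[-0.0913, -0.6497, -0.7547] o=[0.5261, 0.2226, -0.6019] → [-0.4629, -0.1270, 0.1654, -0.0913, -0.6497, -0.7547]
J5: z=[-0.0913, -0.6497, -0.7547] o=[0.2457, -0.6673, -0.5572] → [0.2377, -0.3428, 0.2663, -0.0913, -0.6497, -0.7547]
J6: z=[0.8051, -0.4942, 0.3280] o=[0.0508, -1.1560, -0.8152] → [-0.0614, 0.3303, 0.6481, 0.8051, -0.4942, 0.3280]
q̇ = J⁺·V = [0.9090, -0.1900, -0.4980, 0.3560, -0.2850, 0.7960]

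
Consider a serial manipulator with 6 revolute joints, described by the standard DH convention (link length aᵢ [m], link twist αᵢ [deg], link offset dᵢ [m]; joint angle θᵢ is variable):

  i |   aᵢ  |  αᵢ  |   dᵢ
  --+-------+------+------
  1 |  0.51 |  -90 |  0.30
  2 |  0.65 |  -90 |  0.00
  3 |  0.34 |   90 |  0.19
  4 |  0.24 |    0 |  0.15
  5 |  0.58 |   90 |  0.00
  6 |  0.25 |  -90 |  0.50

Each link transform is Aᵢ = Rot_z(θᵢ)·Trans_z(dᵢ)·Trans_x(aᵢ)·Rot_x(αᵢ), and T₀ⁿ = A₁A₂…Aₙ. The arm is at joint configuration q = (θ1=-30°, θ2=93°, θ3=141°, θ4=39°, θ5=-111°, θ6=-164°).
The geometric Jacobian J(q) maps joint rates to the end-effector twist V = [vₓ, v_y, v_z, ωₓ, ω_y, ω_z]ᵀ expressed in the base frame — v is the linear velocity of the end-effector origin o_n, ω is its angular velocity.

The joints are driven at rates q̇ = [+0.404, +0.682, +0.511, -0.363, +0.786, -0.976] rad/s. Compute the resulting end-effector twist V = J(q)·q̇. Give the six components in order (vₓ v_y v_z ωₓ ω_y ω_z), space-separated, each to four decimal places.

o_n = [0.4529, -0.4476, -0.2862]
J₁: ẑ×o_n = [0.4476, 0.4529, -0.0000], ω = ẑ
J2: z=[0.5000, 0.8660, 0.0000] o=[0.4417, -0.2550, 0.3000] → [-0.5076, 0.2931, -0.1060, 0.5000, 0.8660, 0.0000]
J3: z=[-0.8648, 0.4993, 0.0523] o=[0.4122, -0.2380, -0.3491] → [0.0424, 0.0565, 0.1609, -0.8648, 0.4993, 0.0523]
J4: z=[-0.4171, -0.6566, -0.6285] o=[0.1529, -0.3353, -0.0753] → [0.0679, -0.2765, 0.2438, -0.4171, -0.6566, -0.6285]
J5: z=[-0.4171, -0.6566, -0.6285] o=[-0.0924, -0.4639, -0.0169] → [0.1870, -0.4550, 0.3512, -0.4171, -0.6566, -0.6285]
J6: z=[0.5330, 0.3834, -0.7543] o=[0.3346, -0.8406, 0.0933] → [0.1510, 0.1130, 0.1641, 0.5330, 0.3834, -0.7543]
V = J·q̇ = [-0.1687, 0.0442, 0.0373, -0.7976, 0.1939, 0.9011]

-0.1687 0.0442 0.0373 -0.7976 0.1939 0.9011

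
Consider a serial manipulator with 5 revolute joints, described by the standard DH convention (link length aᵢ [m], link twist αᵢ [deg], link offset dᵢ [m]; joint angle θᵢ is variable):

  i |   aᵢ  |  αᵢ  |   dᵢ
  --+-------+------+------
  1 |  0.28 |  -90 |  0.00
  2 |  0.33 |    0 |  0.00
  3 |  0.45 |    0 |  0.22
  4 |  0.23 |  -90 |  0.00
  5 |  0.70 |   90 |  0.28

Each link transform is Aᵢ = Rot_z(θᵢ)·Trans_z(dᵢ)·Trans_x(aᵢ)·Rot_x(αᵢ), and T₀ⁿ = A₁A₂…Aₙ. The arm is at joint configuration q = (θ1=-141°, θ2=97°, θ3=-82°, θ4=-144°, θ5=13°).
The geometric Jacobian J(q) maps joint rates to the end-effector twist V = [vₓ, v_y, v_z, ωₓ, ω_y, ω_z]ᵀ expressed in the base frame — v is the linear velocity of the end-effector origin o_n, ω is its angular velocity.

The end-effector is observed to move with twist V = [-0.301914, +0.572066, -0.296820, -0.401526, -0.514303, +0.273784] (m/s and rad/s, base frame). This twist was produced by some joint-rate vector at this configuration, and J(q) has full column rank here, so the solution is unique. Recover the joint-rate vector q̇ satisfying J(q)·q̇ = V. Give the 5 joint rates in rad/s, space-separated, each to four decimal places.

-0.2410 0.8420 -0.1910 -0.5040 0.8180

o_n = [-0.2078, -0.2488, 0.4410]
J₁: ẑ×o_n = [0.2488, -0.2078, 0.0000], ω = ẑ
J2: z=[0.6293, -0.7771, 0.0000] o=[-0.2176, -0.1762, 0.0000] → [-0.3427, -0.2775, -0.0381, 0.6293, -0.7771, 0.0000]
J3: z=[0.6293, -0.7771, 0.0000] o=[-0.1863, -0.1509, -0.3275] → [-0.5973, -0.4837, -0.0783, 0.6293, -0.7771, 0.0000]
J4: z=[0.6293, -0.7771, 0.0000] o=[-0.3857, -0.5954, -0.4440] → [-0.6878, -0.5570, 0.3564, 0.6293, -0.7771, 0.0000]
J5: z=[-0.6040, -0.4891, 0.6293] o=[-0.2732, -0.5043, -0.2653] → [-0.5062, 0.4677, -0.1224, -0.6040, -0.4891, 0.6293]
q̇ = J⁺·V = [-0.2410, 0.8420, -0.1910, -0.5040, 0.8180]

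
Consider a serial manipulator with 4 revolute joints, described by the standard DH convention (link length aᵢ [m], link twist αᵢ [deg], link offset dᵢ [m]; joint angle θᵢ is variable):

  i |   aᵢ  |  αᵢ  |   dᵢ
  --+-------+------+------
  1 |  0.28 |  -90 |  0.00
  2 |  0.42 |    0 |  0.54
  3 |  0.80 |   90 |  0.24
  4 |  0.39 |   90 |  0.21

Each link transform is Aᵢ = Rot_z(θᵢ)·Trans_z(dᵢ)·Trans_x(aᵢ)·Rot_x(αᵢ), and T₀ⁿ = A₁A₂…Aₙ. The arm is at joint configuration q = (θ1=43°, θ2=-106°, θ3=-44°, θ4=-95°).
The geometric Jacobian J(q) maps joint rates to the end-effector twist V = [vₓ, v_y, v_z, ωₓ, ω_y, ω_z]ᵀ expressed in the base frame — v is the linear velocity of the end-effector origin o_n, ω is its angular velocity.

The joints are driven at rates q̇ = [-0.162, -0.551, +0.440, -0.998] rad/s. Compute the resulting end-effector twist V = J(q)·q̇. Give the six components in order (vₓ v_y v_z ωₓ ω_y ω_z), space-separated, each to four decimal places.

o_n = [-0.7088, -0.1257, 0.6049]
J₁: ẑ×o_n = [0.1257, -0.7088, 0.0000], ω = ẑ
J2: z=[-0.6820, 0.7314, 0.0000] o=[0.2048, 0.1910, 0.0000] → [0.4424, 0.4125, 0.8842, -0.6820, 0.7314, 0.0000]
J3: z=[-0.6820, 0.7314, 0.0000] o=[-0.2482, 0.5069, 0.4037] → [0.1471, 0.1372, 0.7684, -0.6820, 0.7314, 0.0000]
J4: z=[-0.3657, -0.3410, -0.8660] o=[-0.9185, 0.2100, 0.8037] → [-0.2229, -0.2543, 0.1943, -0.3657, -0.3410, -0.8660]
V = J·q̇ = [0.0231, 0.2017, -0.3429, 0.4406, 0.2591, 0.7023]

0.0231 0.2017 -0.3429 0.4406 0.2591 0.7023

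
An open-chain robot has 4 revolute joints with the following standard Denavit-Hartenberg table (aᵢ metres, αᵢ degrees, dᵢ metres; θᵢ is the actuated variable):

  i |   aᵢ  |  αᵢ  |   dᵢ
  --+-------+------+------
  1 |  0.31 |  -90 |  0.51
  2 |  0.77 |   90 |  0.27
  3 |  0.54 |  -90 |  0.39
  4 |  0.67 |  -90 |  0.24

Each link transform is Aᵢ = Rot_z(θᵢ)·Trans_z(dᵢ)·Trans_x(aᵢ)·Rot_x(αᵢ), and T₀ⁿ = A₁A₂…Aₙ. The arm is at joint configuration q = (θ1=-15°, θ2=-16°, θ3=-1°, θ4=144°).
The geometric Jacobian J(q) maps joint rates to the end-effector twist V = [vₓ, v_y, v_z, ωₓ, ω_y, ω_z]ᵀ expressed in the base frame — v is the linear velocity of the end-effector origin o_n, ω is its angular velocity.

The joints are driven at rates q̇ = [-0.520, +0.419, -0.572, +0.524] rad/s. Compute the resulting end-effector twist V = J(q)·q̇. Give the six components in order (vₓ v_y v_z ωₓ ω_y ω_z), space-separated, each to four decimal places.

o_n = [1.1494, 0.2200, 0.7192]
J₁: ẑ×o_n = [-0.2200, 1.1494, 0.0000], ω = ẑ
J2: z=[0.2588, 0.9659, 0.0000] o=[0.2994, -0.0802, 0.5100] → [0.2020, -0.0541, -0.7433, 0.2588, 0.9659, 0.0000]
J3: z=[-0.2662, 0.0713, 0.9613] o=[1.0843, -0.0110, 0.7222] → [-0.2223, 0.0618, -0.0662, -0.2662, 0.0713, 0.9613]
J4: z=[0.2750, 0.9614, 0.0048] o=[1.4793, -0.1266, 1.2460] → [-0.5081, 0.1433, 0.4125, 0.2750, 0.9614, 0.0048]
V = J·q̇ = [0.0599, -0.5806, -0.0574, 0.4048, 0.8677, -1.0673]

0.0599 -0.5806 -0.0574 0.4048 0.8677 -1.0673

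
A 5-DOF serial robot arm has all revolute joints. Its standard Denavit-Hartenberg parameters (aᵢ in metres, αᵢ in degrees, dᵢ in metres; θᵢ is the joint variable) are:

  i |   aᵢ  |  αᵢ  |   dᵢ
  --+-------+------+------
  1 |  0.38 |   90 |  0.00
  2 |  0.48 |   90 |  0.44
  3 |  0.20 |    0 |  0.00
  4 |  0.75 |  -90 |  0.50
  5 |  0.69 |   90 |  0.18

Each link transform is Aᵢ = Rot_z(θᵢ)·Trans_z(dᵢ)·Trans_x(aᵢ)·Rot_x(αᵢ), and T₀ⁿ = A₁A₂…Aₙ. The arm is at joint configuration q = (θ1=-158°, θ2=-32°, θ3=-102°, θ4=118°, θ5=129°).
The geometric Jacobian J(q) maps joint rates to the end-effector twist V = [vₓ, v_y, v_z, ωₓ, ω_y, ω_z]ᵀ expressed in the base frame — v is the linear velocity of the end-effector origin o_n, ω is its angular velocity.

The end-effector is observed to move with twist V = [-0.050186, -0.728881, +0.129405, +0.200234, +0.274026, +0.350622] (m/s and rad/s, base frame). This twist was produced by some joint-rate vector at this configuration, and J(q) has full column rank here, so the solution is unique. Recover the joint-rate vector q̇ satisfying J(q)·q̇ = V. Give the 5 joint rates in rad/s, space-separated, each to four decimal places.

0.7860 0.1310 0.1660 0.3560 0.0500

o_n = [-1.1035, 0.0982, -0.3362]
J₁: ẑ×o_n = [-0.0982, -1.1035, 0.0000], ω = ẑ
J2: z=[-0.3746, 0.9272, 0.0000] o=[-0.3523, -0.1424, 0.0000] → [-0.3117, -0.1259, 0.6063, -0.3746, 0.9272, 0.0000]
J3: z=[0.4913, 0.1985, -0.8480] o=[-0.8946, 0.1131, -0.2544] → [-0.0289, 0.2173, 0.0341, 0.4913, 0.1985, -0.8480]
J4: z=[0.4913, 0.1985, -0.8480] o=[-0.7886, -0.0551, -0.2323] → [0.1094, 0.3181, 0.1378, 0.4913, 0.1985, -0.8480]
J5: z=[-0.1434, 0.9788, 0.1461] o=[-1.1873, 0.0068, -1.0384] → [0.6740, 0.1129, -0.0951, -0.1434, 0.9788, 0.1461]
q̇ = J⁺·V = [0.7860, 0.1310, 0.1660, 0.3560, 0.0500]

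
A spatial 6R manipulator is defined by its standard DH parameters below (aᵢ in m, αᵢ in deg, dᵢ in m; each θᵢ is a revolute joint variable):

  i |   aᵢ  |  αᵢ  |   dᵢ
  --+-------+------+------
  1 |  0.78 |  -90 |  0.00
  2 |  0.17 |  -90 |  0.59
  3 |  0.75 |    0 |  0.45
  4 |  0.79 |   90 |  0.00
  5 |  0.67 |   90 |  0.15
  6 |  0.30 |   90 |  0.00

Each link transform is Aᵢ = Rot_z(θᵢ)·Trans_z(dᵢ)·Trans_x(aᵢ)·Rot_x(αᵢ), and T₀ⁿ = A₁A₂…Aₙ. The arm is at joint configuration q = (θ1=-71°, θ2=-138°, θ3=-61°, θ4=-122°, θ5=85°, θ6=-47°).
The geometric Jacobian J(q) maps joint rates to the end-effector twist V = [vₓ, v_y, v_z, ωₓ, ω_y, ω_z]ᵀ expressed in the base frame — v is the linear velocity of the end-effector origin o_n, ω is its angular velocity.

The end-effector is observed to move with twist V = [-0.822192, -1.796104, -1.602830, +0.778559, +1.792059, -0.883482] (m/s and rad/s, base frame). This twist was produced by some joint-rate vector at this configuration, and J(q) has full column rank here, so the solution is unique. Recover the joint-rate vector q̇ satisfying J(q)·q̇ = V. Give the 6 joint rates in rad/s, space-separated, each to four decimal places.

-0.2170 0.6800 -0.7230 -0.7940 -0.6060 -0.6600

o_n = [1.8236, -1.3954, 0.7577]
J₁: ẑ×o_n = [1.3954, 1.8236, -0.0000], ω = ẑ
J2: z=[0.9455, 0.3256, 0.0000] o=[0.2539, -0.7375, 0.0000] → [0.2467, -0.7164, -1.1331, 0.9455, 0.3256, 0.0000]
J3: z=[0.2178, -0.6327, 0.7431] o=[0.7707, -0.4260, 0.1138] → [0.3130, 0.6422, 0.4550, 0.2178, -0.6327, 0.7431]
J4: z=[0.2178, -0.6327, 0.7431] o=[1.4010, -0.2416, 0.6915] → [0.8155, 0.2997, 0.0160, 0.2178, -0.6327, 0.7431]
J5: z=[-0.9569, -0.2883, 0.0350] o=[1.5527, -0.8094, 0.1636] → [-0.1508, 0.5780, 0.6388, -0.9569, -0.2883, 0.0350]
J6: z=[0.1724, -0.6609, -0.7304] o=[1.5658, -1.3169, 0.6258] → [-0.1445, -0.2110, 0.1568, 0.1724, -0.6609, -0.7304]
q̇ = J⁺·V = [-0.2170, 0.6800, -0.7230, -0.7940, -0.6060, -0.6600]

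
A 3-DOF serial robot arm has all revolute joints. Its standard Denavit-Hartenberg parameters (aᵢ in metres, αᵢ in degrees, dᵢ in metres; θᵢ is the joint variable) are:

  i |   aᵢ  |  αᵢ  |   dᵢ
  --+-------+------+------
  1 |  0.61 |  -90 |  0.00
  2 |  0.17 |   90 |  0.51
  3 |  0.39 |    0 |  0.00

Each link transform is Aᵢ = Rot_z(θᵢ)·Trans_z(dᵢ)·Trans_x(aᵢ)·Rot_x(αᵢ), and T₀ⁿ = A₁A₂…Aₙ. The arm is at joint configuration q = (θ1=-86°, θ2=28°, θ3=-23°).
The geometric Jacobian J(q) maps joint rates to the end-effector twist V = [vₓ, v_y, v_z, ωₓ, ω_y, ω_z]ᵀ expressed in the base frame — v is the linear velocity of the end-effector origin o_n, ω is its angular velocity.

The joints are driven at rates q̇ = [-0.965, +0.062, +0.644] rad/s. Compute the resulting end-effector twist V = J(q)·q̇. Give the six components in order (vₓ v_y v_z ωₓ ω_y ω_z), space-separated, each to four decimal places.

-0.7772 -0.4717 -0.0750 0.0829 -0.2973 -0.3964

o_n = [0.4319, -1.0495, -0.2483]
J₁: ẑ×o_n = [1.0495, 0.4319, -0.0000], ω = ẑ
J2: z=[0.9976, 0.0698, 0.0000] o=[0.0426, -0.6085, 0.0000] → [-0.0173, 0.2477, -0.4671, 0.9976, 0.0698, 0.0000]
J3: z=[0.0327, -0.4683, 0.8829] o=[0.5618, -0.7227, -0.0798] → [0.3675, -0.1092, -0.0715, 0.0327, -0.4683, 0.8829]
V = J·q̇ = [-0.7772, -0.4717, -0.0750, 0.0829, -0.2973, -0.3964]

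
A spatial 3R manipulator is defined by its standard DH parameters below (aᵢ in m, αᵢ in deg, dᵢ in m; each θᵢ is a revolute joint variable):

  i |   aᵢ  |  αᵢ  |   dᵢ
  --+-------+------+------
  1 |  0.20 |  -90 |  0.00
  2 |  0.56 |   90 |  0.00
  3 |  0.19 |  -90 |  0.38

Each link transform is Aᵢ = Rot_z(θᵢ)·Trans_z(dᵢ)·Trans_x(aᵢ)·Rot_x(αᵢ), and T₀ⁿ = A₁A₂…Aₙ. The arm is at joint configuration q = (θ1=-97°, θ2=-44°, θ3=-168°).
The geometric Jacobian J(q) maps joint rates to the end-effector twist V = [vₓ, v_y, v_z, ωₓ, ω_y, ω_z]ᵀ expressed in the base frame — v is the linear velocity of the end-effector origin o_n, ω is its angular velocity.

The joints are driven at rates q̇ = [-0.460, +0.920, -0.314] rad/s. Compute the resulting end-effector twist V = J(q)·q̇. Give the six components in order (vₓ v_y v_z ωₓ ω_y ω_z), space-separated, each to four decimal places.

o_n = [-0.0642, -0.1988, 0.5333]
J₁: ẑ×o_n = [0.1988, -0.0642, 0.0000], ω = ẑ
J2: z=[0.9925, -0.1219, 0.0000] o=[-0.0244, -0.1985, 0.0000] → [-0.0650, -0.5293, -0.0052, 0.9925, -0.1219, 0.0000]
J3: z=[0.0847, 0.6895, 0.7193] o=[-0.0735, -0.5983, 0.3890] → [-0.1879, -0.0056, 0.0274, 0.0847, 0.6895, 0.7193]
V = J·q̇ = [-0.0922, -0.4557, -0.0134, 0.8866, -0.3286, -0.6859]

-0.0922 -0.4557 -0.0134 0.8866 -0.3286 -0.6859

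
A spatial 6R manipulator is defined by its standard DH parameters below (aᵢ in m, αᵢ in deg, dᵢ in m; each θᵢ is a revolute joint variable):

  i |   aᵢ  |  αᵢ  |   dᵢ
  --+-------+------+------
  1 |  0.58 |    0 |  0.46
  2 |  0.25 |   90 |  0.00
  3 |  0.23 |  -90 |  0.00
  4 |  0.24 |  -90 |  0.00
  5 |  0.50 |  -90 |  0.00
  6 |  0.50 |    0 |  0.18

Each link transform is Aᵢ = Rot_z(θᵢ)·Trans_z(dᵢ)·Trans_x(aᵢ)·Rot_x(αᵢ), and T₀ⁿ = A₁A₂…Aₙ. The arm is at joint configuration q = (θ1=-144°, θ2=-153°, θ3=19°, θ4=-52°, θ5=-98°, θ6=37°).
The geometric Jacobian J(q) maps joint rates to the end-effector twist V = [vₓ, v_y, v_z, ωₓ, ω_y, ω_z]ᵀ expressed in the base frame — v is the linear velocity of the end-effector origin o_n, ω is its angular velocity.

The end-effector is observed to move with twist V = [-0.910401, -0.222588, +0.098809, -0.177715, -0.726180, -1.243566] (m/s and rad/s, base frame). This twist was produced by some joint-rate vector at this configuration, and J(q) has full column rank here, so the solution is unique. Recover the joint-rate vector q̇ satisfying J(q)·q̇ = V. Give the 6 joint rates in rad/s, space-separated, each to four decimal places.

-0.6470 -0.5370 0.1640 0.2410 -0.5620 -0.4340

o_n = [-0.0458, -0.4267, 1.3822]
J₁: ẑ×o_n = [0.4267, -0.0458, 0.0000], ω = ẑ
J2: z=[0.0000, 0.0000, 1.0000] o=[-0.4692, -0.3409, 0.4600] → [0.0858, 0.4234, -0.0000, 0.0000, 0.0000, 1.0000]
J3: z=[0.8910, -0.4540, 0.0000] o=[-0.3557, -0.1182, 0.4600] → [-0.4187, -0.8217, -0.1342, 0.8910, -0.4540, 0.0000]
J4: z=[-0.1478, -0.2901, 0.9455] o=[-0.2570, 0.0756, 0.5349] → [0.2292, 0.3249, 0.1355, -0.1478, -0.2901, 0.9455]
J5: z=[-0.2103, 0.9434, 0.2566] o=[-0.0251, 0.1142, 0.5830] → [0.8927, 0.1627, 0.1333, -0.2103, 0.9434, 0.2566]
J6: z=[0.9364, 0.1190, 0.3301] o=[-0.1655, -0.0406, 1.0372] → [0.1685, -0.2835, -0.3758, 0.9364, 0.1190, 0.3301]
q̇ = J⁺·V = [-0.6470, -0.5370, 0.1640, 0.2410, -0.5620, -0.4340]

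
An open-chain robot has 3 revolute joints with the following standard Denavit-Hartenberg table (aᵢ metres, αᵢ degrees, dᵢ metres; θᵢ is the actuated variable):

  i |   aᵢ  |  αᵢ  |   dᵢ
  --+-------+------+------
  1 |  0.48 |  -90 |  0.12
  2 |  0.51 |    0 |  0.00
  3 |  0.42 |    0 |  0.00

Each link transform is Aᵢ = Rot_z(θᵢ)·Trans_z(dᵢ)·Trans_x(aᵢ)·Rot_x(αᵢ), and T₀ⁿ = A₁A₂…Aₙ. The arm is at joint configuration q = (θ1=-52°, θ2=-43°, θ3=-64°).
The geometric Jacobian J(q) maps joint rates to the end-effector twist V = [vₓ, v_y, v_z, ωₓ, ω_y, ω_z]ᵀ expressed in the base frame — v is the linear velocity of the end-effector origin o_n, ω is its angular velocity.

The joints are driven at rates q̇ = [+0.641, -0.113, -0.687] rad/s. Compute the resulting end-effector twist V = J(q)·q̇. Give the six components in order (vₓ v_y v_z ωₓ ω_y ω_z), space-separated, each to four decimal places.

0.1468 0.5723 -0.0561 -0.6304 -0.4925 0.6410

o_n = [0.4496, -0.5754, 0.8695]
J₁: ẑ×o_n = [0.5754, 0.4496, -0.0000], ω = ẑ
J2: z=[0.7880, 0.6157, 0.0000] o=[0.2955, -0.3782, 0.1200] → [0.4614, -0.5906, -0.2502, 0.7880, 0.6157, 0.0000]
J3: z=[0.7880, 0.6157, 0.0000] o=[0.5252, -0.6722, 0.4678] → [0.2473, -0.3165, 0.1228, 0.7880, 0.6157, 0.0000]
V = J·q̇ = [0.1468, 0.5723, -0.0561, -0.6304, -0.4925, 0.6410]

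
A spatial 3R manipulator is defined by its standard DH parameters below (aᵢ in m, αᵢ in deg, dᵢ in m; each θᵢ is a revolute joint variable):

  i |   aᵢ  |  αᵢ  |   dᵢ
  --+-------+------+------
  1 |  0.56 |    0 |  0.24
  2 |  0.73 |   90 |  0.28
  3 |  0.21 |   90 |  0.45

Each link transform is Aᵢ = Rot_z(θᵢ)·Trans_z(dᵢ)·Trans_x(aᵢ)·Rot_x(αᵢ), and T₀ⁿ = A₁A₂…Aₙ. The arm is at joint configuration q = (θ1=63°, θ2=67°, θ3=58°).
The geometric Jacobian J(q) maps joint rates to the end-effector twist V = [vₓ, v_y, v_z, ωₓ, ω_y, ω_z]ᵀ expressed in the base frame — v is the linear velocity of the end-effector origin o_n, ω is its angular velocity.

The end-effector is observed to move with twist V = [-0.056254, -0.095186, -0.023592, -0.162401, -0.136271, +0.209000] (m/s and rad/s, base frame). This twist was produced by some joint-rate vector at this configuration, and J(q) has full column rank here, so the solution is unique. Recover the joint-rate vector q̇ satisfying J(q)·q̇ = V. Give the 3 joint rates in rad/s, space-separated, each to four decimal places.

o_n = [0.0582, 1.4327, 0.6981]
J₁: ẑ×o_n = [-1.4327, 0.0582, 0.0000], ω = ẑ
J2: z=[0.0000, 0.0000, 1.0000] o=[0.2542, 0.4990, 0.2400] → [-0.9337, -0.1960, 0.0000, 0.0000, 0.0000, 1.0000]
J3: z=[0.7660, 0.6428, 0.0000] o=[-0.2150, 1.0582, 0.5200] → [0.1145, -0.1364, 0.1113, 0.7660, 0.6428, 0.0000]
q̇ = J⁺·V = [-0.3270, 0.5360, -0.2120]

-0.3270 0.5360 -0.2120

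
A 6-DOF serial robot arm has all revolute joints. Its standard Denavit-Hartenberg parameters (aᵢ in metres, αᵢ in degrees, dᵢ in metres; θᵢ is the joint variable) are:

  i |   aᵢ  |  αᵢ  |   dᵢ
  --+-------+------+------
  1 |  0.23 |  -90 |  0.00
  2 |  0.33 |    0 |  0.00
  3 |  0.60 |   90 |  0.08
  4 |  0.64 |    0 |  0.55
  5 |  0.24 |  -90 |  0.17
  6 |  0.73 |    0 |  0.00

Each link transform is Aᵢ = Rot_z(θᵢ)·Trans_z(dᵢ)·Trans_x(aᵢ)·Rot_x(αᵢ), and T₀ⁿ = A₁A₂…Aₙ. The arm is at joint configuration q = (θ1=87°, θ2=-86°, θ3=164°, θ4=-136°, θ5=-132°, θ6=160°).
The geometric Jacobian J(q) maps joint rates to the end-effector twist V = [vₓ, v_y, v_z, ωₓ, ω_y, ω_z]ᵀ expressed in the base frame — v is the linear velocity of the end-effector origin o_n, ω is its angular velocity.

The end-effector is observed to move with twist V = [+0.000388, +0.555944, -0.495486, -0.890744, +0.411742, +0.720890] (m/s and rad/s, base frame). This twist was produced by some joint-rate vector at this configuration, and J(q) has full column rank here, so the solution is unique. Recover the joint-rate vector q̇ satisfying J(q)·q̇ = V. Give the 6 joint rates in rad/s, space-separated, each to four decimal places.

0.0600 0.4580 0.4730 -0.2580 0.7520 0.5710

o_n = [0.8482, 0.7019, 0.2752]
J₁: ẑ×o_n = [-0.7019, 0.8482, 0.0000], ω = ẑ
J2: z=[-0.9986, 0.0523, 0.0000] o=[0.0120, 0.2297, 0.0000] → [0.0144, 0.2748, -0.5153, -0.9986, 0.0523, 0.0000]
J3: z=[-0.9986, 0.0523, 0.0000] o=[0.0132, 0.2527, 0.3292] → [-0.0028, -0.0539, -0.4923, -0.9986, 0.0523, 0.0000]
J4: z=[0.0512, 0.9768, 0.2079] o=[-0.0601, 0.3814, -0.2577] → [0.4539, 0.1616, -0.8708, 0.0512, 0.9768, 0.2079]
J5: z=[0.0512, 0.9768, 0.2079] o=[0.4070, 0.7998, 0.3070] → [-0.0107, 0.0934, -0.4360, 0.0512, 0.9768, 0.2079]
J6: z=[0.0240, -0.2093, 0.9776] o=[0.1761, 0.9767, 0.3505] → [0.2844, 0.6588, 0.1341, 0.0240, -0.2093, 0.9776]
q̇ = J⁺·V = [0.0600, 0.4580, 0.4730, -0.2580, 0.7520, 0.5710]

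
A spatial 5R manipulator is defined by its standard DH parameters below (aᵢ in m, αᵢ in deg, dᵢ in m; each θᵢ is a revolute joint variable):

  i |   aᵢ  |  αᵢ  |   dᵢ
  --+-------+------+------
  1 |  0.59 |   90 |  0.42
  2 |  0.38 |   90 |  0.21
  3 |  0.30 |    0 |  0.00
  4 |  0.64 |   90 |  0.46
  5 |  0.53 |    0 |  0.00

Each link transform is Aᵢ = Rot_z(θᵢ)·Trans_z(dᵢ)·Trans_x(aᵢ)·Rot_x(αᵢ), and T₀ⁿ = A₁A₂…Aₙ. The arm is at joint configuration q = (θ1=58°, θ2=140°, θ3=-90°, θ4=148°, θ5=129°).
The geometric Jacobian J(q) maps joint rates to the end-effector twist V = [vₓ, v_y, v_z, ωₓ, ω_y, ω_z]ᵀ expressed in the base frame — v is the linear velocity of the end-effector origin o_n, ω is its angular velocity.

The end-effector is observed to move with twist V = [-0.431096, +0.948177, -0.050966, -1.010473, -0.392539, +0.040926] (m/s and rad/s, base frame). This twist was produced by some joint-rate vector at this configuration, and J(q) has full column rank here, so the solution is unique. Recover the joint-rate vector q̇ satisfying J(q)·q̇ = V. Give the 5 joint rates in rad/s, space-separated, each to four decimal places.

o_n = [0.5335, 0.5332, 1.4366]
J₁: ẑ×o_n = [-0.5332, 0.5335, 0.0000], ω = ẑ
J2: z=[0.8480, -0.5299, 0.0000] o=[0.3127, 0.5003, 0.4200] → [-0.5387, -0.8621, 0.1449, 0.8480, -0.5299, 0.0000]
J3: z=[0.3406, 0.5451, 0.7660] o=[0.3365, 0.1422, 0.6643] → [0.1214, -0.1121, 0.0258, 0.3406, 0.5451, 0.7660]
J4: z=[0.3406, 0.5451, 0.7660] o=[0.0821, 0.3012, 0.6643] → [0.2432, 0.0828, -0.1671, 0.3406, 0.5451, 0.7660]
J5: z=[-0.7937, -0.2701, 0.5451] o=[0.5614, 0.0440, 1.2346] → [-0.3212, 0.1451, -0.3958, -0.7937, -0.2701, 0.5451]
q̇ = J⁺·V = [0.8370, -0.5530, -0.4890, -0.6790, 0.1810]

0.8370 -0.5530 -0.4890 -0.6790 0.1810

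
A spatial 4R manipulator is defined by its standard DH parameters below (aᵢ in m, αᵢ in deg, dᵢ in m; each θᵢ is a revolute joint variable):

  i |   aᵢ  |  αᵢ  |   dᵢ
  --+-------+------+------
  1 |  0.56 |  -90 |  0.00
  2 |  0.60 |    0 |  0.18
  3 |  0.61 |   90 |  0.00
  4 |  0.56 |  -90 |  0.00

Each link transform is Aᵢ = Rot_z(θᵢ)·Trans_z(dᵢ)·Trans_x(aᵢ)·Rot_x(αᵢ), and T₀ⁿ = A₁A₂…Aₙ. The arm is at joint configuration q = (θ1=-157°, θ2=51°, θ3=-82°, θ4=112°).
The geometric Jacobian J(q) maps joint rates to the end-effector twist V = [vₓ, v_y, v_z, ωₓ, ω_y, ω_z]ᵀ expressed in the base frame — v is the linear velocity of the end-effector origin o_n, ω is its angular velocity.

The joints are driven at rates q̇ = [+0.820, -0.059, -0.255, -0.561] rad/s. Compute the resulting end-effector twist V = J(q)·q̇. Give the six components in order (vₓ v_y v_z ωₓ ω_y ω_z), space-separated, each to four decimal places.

o_n = [-0.9056, -1.1440, -0.2602]
J₁: ẑ×o_n = [1.1440, -0.9056, 0.0000], ω = ẑ
J2: z=[0.3907, -0.9205, 0.0000] o=[-0.5155, -0.2188, 0.0000] → [0.2395, 0.1017, -0.7206, 0.3907, -0.9205, 0.0000]
J3: z=[0.3907, -0.9205, 0.0000] o=[-0.7927, -0.5320, -0.4663] → [-0.1897, -0.0805, -0.3431, 0.3907, -0.9205, 0.0000]
J4: z=[0.4741, 0.2012, 0.8572] o=[-1.2740, -0.7363, -0.1521] → [0.3277, 0.3670, -0.2674, 0.4741, 0.2012, 0.8572]
V = J·q̇ = [0.7885, -0.9340, 0.2800, -0.3887, 0.1761, 0.3391]

0.7885 -0.9340 0.2800 -0.3887 0.1761 0.3391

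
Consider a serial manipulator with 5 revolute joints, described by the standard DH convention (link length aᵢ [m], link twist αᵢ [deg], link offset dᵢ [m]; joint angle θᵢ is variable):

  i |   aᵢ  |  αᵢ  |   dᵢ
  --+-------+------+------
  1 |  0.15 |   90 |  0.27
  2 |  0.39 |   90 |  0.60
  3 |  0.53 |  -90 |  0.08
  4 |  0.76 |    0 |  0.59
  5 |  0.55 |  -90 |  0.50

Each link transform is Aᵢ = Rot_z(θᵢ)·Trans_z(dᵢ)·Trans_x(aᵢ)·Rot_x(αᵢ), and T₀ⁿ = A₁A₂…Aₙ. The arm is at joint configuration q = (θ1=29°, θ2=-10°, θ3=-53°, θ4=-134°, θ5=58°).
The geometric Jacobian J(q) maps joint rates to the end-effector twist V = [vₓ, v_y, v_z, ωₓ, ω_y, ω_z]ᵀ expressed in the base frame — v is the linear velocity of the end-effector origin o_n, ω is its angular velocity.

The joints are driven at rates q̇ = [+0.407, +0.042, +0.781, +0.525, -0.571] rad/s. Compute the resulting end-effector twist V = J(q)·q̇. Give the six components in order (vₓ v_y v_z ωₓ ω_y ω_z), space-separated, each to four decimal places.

0.1917 0.0870 -0.1850 -0.1433 -0.0958 -0.3558

o_n = [1.6673, -0.3884, -1.1057]
J₁: ẑ×o_n = [0.3884, 1.6673, -0.0000], ω = ẑ
J2: z=[0.4848, -0.8746, 0.0000] o=[0.1312, 0.0727, 0.2700] → [1.2032, 0.6670, 1.1199, 0.4848, -0.8746, 0.0000]
J3: z=[-0.1519, -0.0842, -0.9848] o=[0.7580, -0.2658, 0.2023] → [-0.0106, -1.0942, 0.0952, -0.1519, -0.0842, -0.9848]
J4: z=[0.9797, -0.1451, -0.1387] o=[0.8154, 0.2499, 0.0681] → [0.0817, 1.0318, -0.5018, 0.9797, -0.1451, -0.1387]
J5: z=[0.9797, -0.1451, -0.1387] o=[1.2411, -0.4022, -0.4969] → [0.0902, 0.5373, 0.0753, 0.9797, -0.1451, -0.1387]
V = J·q̇ = [0.1917, 0.0870, -0.1850, -0.1433, -0.0958, -0.3558]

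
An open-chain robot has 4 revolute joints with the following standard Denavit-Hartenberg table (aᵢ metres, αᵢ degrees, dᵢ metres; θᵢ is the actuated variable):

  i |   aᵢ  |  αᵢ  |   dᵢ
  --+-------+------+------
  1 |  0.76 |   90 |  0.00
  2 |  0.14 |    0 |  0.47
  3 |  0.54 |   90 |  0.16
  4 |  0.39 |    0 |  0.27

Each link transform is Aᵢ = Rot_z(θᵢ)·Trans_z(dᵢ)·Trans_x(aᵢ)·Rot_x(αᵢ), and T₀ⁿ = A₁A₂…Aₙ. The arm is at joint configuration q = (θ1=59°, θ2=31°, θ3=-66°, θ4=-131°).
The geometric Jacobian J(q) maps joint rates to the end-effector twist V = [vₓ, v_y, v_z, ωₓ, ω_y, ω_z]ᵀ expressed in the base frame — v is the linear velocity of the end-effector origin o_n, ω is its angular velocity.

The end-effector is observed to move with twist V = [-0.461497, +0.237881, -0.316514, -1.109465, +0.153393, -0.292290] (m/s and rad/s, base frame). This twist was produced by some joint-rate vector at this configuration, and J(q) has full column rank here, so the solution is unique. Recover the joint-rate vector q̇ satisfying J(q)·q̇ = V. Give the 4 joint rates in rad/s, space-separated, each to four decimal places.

0.3360 -0.8900 -0.1400 0.7670

o_n = [0.7811, 0.6482, -0.3120]
J₁: ẑ×o_n = [-0.6482, 0.7811, 0.0000], ω = ẑ
J2: z=[0.8572, -0.5150, 0.0000] o=[0.3914, 0.6514, 0.0000] → [0.1607, 0.2675, 0.1979, 0.8572, -0.5150, 0.0000]
J3: z=[0.8572, -0.5150, 0.0000] o=[0.8561, 0.5122, 0.0721] → [0.1978, 0.3293, 0.0779, 0.8572, -0.5150, 0.0000]
J4: z=[-0.2954, -0.4917, -0.8192] o=[1.2211, 0.8090, -0.2376] → [-0.0951, 0.3384, -0.1688, -0.2954, -0.4917, -0.8192]
q̇ = J⁺·V = [0.3360, -0.8900, -0.1400, 0.7670]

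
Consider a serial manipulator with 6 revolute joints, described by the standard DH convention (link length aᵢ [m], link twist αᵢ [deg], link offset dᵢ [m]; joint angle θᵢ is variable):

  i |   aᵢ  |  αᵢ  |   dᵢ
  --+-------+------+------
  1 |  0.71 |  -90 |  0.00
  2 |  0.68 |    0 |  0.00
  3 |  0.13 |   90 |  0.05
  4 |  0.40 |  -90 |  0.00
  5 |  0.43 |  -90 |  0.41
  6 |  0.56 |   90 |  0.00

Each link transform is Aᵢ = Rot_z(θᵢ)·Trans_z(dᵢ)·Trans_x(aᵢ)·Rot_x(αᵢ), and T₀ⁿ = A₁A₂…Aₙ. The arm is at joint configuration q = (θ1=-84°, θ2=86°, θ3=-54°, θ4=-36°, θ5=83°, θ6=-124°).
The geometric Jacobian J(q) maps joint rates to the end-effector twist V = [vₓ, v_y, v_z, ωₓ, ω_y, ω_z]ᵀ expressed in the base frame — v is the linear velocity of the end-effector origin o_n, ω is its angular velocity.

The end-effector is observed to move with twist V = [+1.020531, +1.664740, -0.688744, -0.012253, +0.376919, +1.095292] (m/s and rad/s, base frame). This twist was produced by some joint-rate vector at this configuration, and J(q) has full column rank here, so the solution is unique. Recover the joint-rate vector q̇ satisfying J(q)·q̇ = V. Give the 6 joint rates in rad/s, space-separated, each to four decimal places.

o_n = [0.6705, -1.4641, -1.2955]
J₁: ẑ×o_n = [1.4641, 0.6705, -0.0000], ω = ẑ
J2: z=[0.9945, 0.1045, 0.0000] o=[0.0742, -0.7061, 0.0000] → [-0.1354, 1.2884, -0.8162, 0.9945, 0.1045, 0.0000]
J3: z=[0.9945, 0.1045, 0.0000] o=[0.0792, -0.7533, -0.6783] → [-0.0645, 0.6138, -0.7688, 0.9945, 0.1045, 0.0000]
J4: z=[0.0554, -0.5270, 0.8480] o=[0.1404, -0.8577, -0.7472] → [0.8032, 0.4799, 0.2458, 0.0554, -0.5270, 0.8480]
J5: z=[0.8567, -0.4112, -0.3115] o=[-0.0647, -1.1552, -0.9187] → [0.0587, 0.0938, 0.0376, 0.8567, -0.4112, -0.3115]
J6: z=[0.5023, 0.8025, 0.3222] o=[0.2360, -1.1378, -1.4308] → [0.2137, 0.0720, -0.5126, 0.5023, 0.8025, 0.3222]
q̇ = J⁺·V = [0.8410, 0.9800, -0.1020, 0.0000, -0.9550, -0.1340]

0.8410 0.9800 -0.1020 0.0000 -0.9550 -0.1340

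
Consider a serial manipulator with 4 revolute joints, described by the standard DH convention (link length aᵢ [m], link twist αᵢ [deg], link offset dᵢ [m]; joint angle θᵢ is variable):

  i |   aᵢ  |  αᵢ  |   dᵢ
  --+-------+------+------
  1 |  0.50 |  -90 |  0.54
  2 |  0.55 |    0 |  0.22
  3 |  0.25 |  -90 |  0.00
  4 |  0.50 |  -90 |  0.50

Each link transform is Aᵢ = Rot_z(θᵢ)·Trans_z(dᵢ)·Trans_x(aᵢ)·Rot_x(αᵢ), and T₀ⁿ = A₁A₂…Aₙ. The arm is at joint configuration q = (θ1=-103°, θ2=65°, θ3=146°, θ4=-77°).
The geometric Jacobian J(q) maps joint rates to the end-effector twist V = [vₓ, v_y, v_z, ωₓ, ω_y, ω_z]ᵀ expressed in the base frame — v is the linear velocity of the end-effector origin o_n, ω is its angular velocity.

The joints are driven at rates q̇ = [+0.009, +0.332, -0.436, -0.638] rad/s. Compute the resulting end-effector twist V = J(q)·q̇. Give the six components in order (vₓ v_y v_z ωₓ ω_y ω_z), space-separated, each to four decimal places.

o_n = [0.5363, -0.8209, 0.6568]
J₁: ẑ×o_n = [0.8209, 0.5363, -0.0000], ω = ẑ
J2: z=[0.9744, -0.2250, 0.0000] o=[-0.1125, -0.4872, 0.5400] → [-0.0263, -0.1138, -0.1793, 0.9744, -0.2250, 0.0000]
J3: z=[0.9744, -0.2250, 0.0000] o=[0.0496, -0.7632, 0.0415] → [-0.1384, -0.5995, 0.0532, 0.9744, -0.2250, 0.0000]
J4: z=[-0.1159, -0.5018, 0.8572] o=[0.0978, -0.5544, 0.1703] → [-0.0157, 0.4322, 0.2509, -0.1159, -0.5018, 0.8572]
V = J·q̇ = [0.0690, -0.0473, -0.2428, -0.0274, 0.3436, -0.5379]

0.0690 -0.0473 -0.2428 -0.0274 0.3436 -0.5379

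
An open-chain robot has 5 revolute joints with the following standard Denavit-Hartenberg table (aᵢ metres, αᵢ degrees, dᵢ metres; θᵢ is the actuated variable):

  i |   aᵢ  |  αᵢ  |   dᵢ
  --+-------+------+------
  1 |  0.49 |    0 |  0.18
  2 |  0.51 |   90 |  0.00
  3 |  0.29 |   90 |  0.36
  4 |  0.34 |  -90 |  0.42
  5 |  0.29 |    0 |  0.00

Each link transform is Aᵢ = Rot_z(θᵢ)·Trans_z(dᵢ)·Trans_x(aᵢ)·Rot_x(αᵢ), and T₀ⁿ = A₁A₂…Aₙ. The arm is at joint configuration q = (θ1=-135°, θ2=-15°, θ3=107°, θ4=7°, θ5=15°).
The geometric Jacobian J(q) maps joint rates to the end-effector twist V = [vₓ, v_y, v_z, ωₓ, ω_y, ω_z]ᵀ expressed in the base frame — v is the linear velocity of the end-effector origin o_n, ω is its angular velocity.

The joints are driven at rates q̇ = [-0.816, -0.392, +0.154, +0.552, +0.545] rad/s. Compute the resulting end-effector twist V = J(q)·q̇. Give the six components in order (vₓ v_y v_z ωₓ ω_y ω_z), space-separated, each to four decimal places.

-0.1073 1.5728 -0.1133 -0.8214 0.3282 -1.1101

o_n = [-1.0623, -0.2568, 1.1468]
J₁: ẑ×o_n = [0.2568, -1.0623, 0.0000], ω = ẑ
J2: z=[0.0000, 0.0000, 1.0000] o=[-0.3465, -0.3465, 0.1800] → [-0.0897, -0.7159, 0.0000, 0.0000, 0.0000, 1.0000]
J3: z=[-0.5000, 0.8660, 0.0000] o=[-0.7882, -0.6015, 0.1800] → [0.8373, 0.4834, 0.0651, -0.5000, 0.8660, 0.0000]
J4: z=[-0.8282, -0.4782, 0.2924] o=[-0.8947, -0.2473, 0.4573] → [-0.3269, 0.5220, -0.0723, -0.8282, -0.4782, 0.2924]
J5: z=[-0.5271, 0.8418, -0.1165] o=[-1.1778, -0.3629, 0.9028] → [0.2177, 0.1151, -0.1531, -0.5271, 0.8418, -0.1165]
V = J·q̇ = [-0.1073, 1.5728, -0.1133, -0.8214, 0.3282, -1.1101]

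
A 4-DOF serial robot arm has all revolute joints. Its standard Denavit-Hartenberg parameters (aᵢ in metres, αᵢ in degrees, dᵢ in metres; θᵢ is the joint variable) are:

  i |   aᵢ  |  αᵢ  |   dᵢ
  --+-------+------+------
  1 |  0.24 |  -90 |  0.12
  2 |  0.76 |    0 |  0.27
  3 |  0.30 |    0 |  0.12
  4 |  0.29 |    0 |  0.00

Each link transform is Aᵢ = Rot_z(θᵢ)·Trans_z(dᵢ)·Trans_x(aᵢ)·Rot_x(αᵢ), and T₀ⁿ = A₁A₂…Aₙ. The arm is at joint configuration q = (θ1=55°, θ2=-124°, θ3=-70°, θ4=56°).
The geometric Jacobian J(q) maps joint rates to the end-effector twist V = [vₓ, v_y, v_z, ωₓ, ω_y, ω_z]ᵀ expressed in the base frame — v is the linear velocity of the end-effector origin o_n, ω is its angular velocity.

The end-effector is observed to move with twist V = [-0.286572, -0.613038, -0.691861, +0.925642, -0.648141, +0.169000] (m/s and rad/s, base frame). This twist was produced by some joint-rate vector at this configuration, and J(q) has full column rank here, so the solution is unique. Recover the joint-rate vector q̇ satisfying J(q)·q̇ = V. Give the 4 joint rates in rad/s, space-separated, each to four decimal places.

o_n = [-0.7161, -0.3428, 0.8715]
J₁: ẑ×o_n = [0.3428, -0.7161, 0.0000], ω = ẑ
J2: z=[-0.8192, 0.5736, 0.0000] o=[0.1377, 0.1966, 0.1200] → [0.4311, 0.6156, 0.9316, -0.8192, 0.5736, 0.0000]
J3: z=[-0.8192, 0.5736, 0.0000] o=[-0.3273, 0.0033, 0.7501] → [0.0697, 0.0995, 0.5066, -0.8192, 0.5736, 0.0000]
J4: z=[-0.8192, 0.5736, 0.0000] o=[-0.5925, -0.1663, 0.6775] → [0.1113, 0.1590, 0.2155, -0.8192, 0.5736, 0.0000]
q̇ = J⁺·V = [0.1690, -0.6700, 0.1080, -0.5680]

0.1690 -0.6700 0.1080 -0.5680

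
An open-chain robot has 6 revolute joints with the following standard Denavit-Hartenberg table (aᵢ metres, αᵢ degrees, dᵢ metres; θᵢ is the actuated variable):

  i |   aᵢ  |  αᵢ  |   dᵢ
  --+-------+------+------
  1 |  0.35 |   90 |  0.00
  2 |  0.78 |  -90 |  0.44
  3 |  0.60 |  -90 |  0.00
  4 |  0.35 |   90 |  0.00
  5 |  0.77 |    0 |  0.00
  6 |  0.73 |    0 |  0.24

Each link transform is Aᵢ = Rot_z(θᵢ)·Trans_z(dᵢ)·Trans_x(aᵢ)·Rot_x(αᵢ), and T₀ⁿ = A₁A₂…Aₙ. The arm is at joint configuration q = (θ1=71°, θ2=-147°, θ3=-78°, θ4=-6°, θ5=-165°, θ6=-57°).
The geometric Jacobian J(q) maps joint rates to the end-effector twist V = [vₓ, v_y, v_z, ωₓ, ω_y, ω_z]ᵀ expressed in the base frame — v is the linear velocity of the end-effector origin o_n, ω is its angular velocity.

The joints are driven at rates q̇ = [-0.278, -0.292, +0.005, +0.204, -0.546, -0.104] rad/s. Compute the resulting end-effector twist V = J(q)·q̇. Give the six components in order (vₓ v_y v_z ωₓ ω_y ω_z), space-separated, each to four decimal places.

o_n = [-0.1013, -0.3909, -0.6566]
J₁: ẑ×o_n = [0.3909, -0.1013, 0.0000], ω = ẑ
J2: z=[0.9455, -0.3256, 0.0000] o=[0.1139, 0.3309, 0.0000] → [0.2138, 0.6209, -0.7526, 0.9455, -0.3256, 0.0000]
J3: z=[0.1773, 0.5150, -0.8387] o=[0.3170, -0.4308, -0.4248] → [-0.0859, 0.3920, 0.2225, 0.1773, 0.5150, -0.8387]
J4: z=[-0.4637, -0.7080, -0.5327] o=[0.8379, -0.7208, -0.4928] → [0.2918, 0.4244, -0.8179, -0.4637, -0.7080, -0.5327]
J5: z=[0.0856, 0.5627, -0.8222] o=[1.1465, -0.8702, -0.5629] → [0.3414, 1.0341, 0.7432, 0.0856, 0.5627, -0.8222]
J6: z=[0.0856, 0.5627, -0.8222] o=[0.5830, -0.4117, -0.3077] → [-0.1792, 0.5926, 0.3868, 0.0856, 0.5627, -0.8222]
V = J·q̇ = [-0.2797, -0.6908, -0.3920, -0.4254, -0.4125, 0.1436]

-0.2797 -0.6908 -0.3920 -0.4254 -0.4125 0.1436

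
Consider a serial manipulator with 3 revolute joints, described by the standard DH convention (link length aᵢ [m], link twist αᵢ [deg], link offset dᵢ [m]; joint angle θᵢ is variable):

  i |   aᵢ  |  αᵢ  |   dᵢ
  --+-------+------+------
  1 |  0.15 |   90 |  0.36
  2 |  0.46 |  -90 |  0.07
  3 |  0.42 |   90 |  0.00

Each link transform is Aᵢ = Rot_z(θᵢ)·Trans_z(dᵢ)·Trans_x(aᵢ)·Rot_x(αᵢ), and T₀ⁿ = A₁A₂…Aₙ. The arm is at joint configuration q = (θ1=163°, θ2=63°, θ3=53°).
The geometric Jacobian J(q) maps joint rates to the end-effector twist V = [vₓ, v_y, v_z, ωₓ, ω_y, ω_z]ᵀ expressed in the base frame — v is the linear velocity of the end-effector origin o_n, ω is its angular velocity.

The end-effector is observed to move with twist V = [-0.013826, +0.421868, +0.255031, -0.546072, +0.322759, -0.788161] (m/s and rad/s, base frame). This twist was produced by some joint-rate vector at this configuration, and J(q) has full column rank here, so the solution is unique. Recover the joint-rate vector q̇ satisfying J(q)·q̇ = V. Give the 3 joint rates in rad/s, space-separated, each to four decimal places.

-0.4740 0.1490 -0.6920

o_n = [-0.5305, -0.1154, 0.9951]
J₁: ẑ×o_n = [0.1154, -0.5305, 0.0000], ω = ẑ
J2: z=[0.2924, 0.9563, 0.0000] o=[-0.1434, 0.0439, 0.3600] → [0.6073, -0.1857, 0.3236, 0.2924, 0.9563, 0.0000]
J3: z=[0.8521, -0.2605, 0.4540] o=[-0.3227, 0.1719, 0.7699] → [0.0717, -0.2862, -0.2989, 0.8521, -0.2605, 0.4540]
q̇ = J⁺·V = [-0.4740, 0.1490, -0.6920]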